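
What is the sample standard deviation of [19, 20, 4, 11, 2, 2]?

8.3106

Step 1: Compute the mean: 9.6667
Step 2: Sum of squared deviations from the mean: 345.3333
Step 3: Sample variance = 345.3333 / 5 = 69.0667
Step 4: Standard deviation = sqrt(69.0667) = 8.3106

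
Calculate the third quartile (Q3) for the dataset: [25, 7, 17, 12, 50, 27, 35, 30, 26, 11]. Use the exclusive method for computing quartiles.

31.25

Step 1: Sort the data: [7, 11, 12, 17, 25, 26, 27, 30, 35, 50]
Step 2: n = 10
Step 3: Using the exclusive quartile method:
  Q1 = 11.75
  Q2 (median) = 25.5
  Q3 = 31.25
  IQR = Q3 - Q1 = 31.25 - 11.75 = 19.5
Step 4: Q3 = 31.25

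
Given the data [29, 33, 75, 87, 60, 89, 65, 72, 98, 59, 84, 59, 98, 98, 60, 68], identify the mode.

98

Step 1: Count the frequency of each value:
  29: appears 1 time(s)
  33: appears 1 time(s)
  59: appears 2 time(s)
  60: appears 2 time(s)
  65: appears 1 time(s)
  68: appears 1 time(s)
  72: appears 1 time(s)
  75: appears 1 time(s)
  84: appears 1 time(s)
  87: appears 1 time(s)
  89: appears 1 time(s)
  98: appears 3 time(s)
Step 2: The value 98 appears most frequently (3 times).
Step 3: Mode = 98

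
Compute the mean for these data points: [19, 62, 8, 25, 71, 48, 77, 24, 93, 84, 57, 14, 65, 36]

48.7857

Step 1: Sum all values: 19 + 62 + 8 + 25 + 71 + 48 + 77 + 24 + 93 + 84 + 57 + 14 + 65 + 36 = 683
Step 2: Count the number of values: n = 14
Step 3: Mean = sum / n = 683 / 14 = 48.7857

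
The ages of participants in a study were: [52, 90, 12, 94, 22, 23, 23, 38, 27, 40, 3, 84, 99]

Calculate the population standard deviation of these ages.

32.3714

Step 1: Compute the mean: 46.6923
Step 2: Sum of squared deviations from the mean: 13622.7692
Step 3: Population variance = 13622.7692 / 13 = 1047.9053
Step 4: Standard deviation = sqrt(1047.9053) = 32.3714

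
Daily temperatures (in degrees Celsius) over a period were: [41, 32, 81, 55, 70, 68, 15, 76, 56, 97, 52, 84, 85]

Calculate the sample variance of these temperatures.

552.2692

Step 1: Compute the mean: (41 + 32 + 81 + 55 + 70 + 68 + 15 + 76 + 56 + 97 + 52 + 84 + 85) / 13 = 62.4615
Step 2: Compute squared deviations from the mean:
  (41 - 62.4615)^2 = 460.5976
  (32 - 62.4615)^2 = 927.9053
  (81 - 62.4615)^2 = 343.6746
  (55 - 62.4615)^2 = 55.6746
  (70 - 62.4615)^2 = 56.8284
  (68 - 62.4615)^2 = 30.6746
  (15 - 62.4615)^2 = 2252.5976
  (76 - 62.4615)^2 = 183.2899
  (56 - 62.4615)^2 = 41.7515
  (97 - 62.4615)^2 = 1192.9053
  (52 - 62.4615)^2 = 109.4438
  (84 - 62.4615)^2 = 463.9053
  (85 - 62.4615)^2 = 507.9822
Step 3: Sum of squared deviations = 6627.2308
Step 4: Sample variance = 6627.2308 / 12 = 552.2692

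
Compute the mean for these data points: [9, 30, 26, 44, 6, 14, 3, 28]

20

Step 1: Sum all values: 9 + 30 + 26 + 44 + 6 + 14 + 3 + 28 = 160
Step 2: Count the number of values: n = 8
Step 3: Mean = sum / n = 160 / 8 = 20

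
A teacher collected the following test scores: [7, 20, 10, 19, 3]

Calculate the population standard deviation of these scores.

6.6753

Step 1: Compute the mean: 11.8
Step 2: Sum of squared deviations from the mean: 222.8
Step 3: Population variance = 222.8 / 5 = 44.56
Step 4: Standard deviation = sqrt(44.56) = 6.6753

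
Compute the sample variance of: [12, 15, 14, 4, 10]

19

Step 1: Compute the mean: (12 + 15 + 14 + 4 + 10) / 5 = 11
Step 2: Compute squared deviations from the mean:
  (12 - 11)^2 = 1
  (15 - 11)^2 = 16
  (14 - 11)^2 = 9
  (4 - 11)^2 = 49
  (10 - 11)^2 = 1
Step 3: Sum of squared deviations = 76
Step 4: Sample variance = 76 / 4 = 19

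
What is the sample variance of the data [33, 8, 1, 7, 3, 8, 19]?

124.2381

Step 1: Compute the mean: (33 + 8 + 1 + 7 + 3 + 8 + 19) / 7 = 11.2857
Step 2: Compute squared deviations from the mean:
  (33 - 11.2857)^2 = 471.5102
  (8 - 11.2857)^2 = 10.7959
  (1 - 11.2857)^2 = 105.7959
  (7 - 11.2857)^2 = 18.3673
  (3 - 11.2857)^2 = 68.6531
  (8 - 11.2857)^2 = 10.7959
  (19 - 11.2857)^2 = 59.5102
Step 3: Sum of squared deviations = 745.4286
Step 4: Sample variance = 745.4286 / 6 = 124.2381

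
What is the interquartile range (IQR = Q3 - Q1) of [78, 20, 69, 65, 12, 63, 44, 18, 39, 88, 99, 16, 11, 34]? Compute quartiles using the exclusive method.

53.75

Step 1: Sort the data: [11, 12, 16, 18, 20, 34, 39, 44, 63, 65, 69, 78, 88, 99]
Step 2: n = 14
Step 3: Using the exclusive quartile method:
  Q1 = 17.5
  Q2 (median) = 41.5
  Q3 = 71.25
  IQR = Q3 - Q1 = 71.25 - 17.5 = 53.75
Step 4: IQR = 53.75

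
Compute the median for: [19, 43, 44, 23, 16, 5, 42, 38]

30.5

Step 1: Sort the data in ascending order: [5, 16, 19, 23, 38, 42, 43, 44]
Step 2: The number of values is n = 8.
Step 3: Since n is even, the median is the average of positions 4 and 5:
  Median = (23 + 38) / 2 = 30.5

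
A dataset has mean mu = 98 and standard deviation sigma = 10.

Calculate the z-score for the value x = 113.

1.5

Step 1: Recall the z-score formula: z = (x - mu) / sigma
Step 2: Substitute values: z = (113 - 98) / 10
Step 3: z = 15 / 10 = 1.5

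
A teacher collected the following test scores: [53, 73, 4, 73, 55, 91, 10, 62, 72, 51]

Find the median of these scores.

58.5

Step 1: Sort the data in ascending order: [4, 10, 51, 53, 55, 62, 72, 73, 73, 91]
Step 2: The number of values is n = 10.
Step 3: Since n is even, the median is the average of positions 5 and 6:
  Median = (55 + 62) / 2 = 58.5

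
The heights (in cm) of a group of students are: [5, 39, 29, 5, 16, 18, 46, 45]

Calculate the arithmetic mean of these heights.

25.375

Step 1: Sum all values: 5 + 39 + 29 + 5 + 16 + 18 + 46 + 45 = 203
Step 2: Count the number of values: n = 8
Step 3: Mean = sum / n = 203 / 8 = 25.375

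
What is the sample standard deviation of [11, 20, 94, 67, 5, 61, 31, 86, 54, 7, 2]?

33.8787

Step 1: Compute the mean: 39.8182
Step 2: Sum of squared deviations from the mean: 11477.6364
Step 3: Sample variance = 11477.6364 / 10 = 1147.7636
Step 4: Standard deviation = sqrt(1147.7636) = 33.8787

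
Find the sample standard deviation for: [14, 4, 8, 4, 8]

4.0988

Step 1: Compute the mean: 7.6
Step 2: Sum of squared deviations from the mean: 67.2
Step 3: Sample variance = 67.2 / 4 = 16.8
Step 4: Standard deviation = sqrt(16.8) = 4.0988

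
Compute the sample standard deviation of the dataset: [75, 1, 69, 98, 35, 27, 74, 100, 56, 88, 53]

30.9301

Step 1: Compute the mean: 61.4545
Step 2: Sum of squared deviations from the mean: 9566.7273
Step 3: Sample variance = 9566.7273 / 10 = 956.6727
Step 4: Standard deviation = sqrt(956.6727) = 30.9301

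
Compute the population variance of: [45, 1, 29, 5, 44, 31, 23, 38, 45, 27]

222.16

Step 1: Compute the mean: (45 + 1 + 29 + 5 + 44 + 31 + 23 + 38 + 45 + 27) / 10 = 28.8
Step 2: Compute squared deviations from the mean:
  (45 - 28.8)^2 = 262.44
  (1 - 28.8)^2 = 772.84
  (29 - 28.8)^2 = 0.04
  (5 - 28.8)^2 = 566.44
  (44 - 28.8)^2 = 231.04
  (31 - 28.8)^2 = 4.84
  (23 - 28.8)^2 = 33.64
  (38 - 28.8)^2 = 84.64
  (45 - 28.8)^2 = 262.44
  (27 - 28.8)^2 = 3.24
Step 3: Sum of squared deviations = 2221.6
Step 4: Population variance = 2221.6 / 10 = 222.16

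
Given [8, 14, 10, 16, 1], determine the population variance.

27.36

Step 1: Compute the mean: (8 + 14 + 10 + 16 + 1) / 5 = 9.8
Step 2: Compute squared deviations from the mean:
  (8 - 9.8)^2 = 3.24
  (14 - 9.8)^2 = 17.64
  (10 - 9.8)^2 = 0.04
  (16 - 9.8)^2 = 38.44
  (1 - 9.8)^2 = 77.44
Step 3: Sum of squared deviations = 136.8
Step 4: Population variance = 136.8 / 5 = 27.36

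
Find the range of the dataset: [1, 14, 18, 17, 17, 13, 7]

17

Step 1: Identify the maximum value: max = 18
Step 2: Identify the minimum value: min = 1
Step 3: Range = max - min = 18 - 1 = 17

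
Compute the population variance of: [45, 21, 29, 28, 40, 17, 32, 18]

89.4375

Step 1: Compute the mean: (45 + 21 + 29 + 28 + 40 + 17 + 32 + 18) / 8 = 28.75
Step 2: Compute squared deviations from the mean:
  (45 - 28.75)^2 = 264.0625
  (21 - 28.75)^2 = 60.0625
  (29 - 28.75)^2 = 0.0625
  (28 - 28.75)^2 = 0.5625
  (40 - 28.75)^2 = 126.5625
  (17 - 28.75)^2 = 138.0625
  (32 - 28.75)^2 = 10.5625
  (18 - 28.75)^2 = 115.5625
Step 3: Sum of squared deviations = 715.5
Step 4: Population variance = 715.5 / 8 = 89.4375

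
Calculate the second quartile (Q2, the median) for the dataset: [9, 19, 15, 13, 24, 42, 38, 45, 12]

19

Step 1: Sort the data: [9, 12, 13, 15, 19, 24, 38, 42, 45]
Step 2: n = 9
Step 3: Q2 is the median. Since n is odd, it is the middle value at position 5: 19
Step 4: Q2 = 19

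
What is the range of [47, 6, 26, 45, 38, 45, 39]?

41

Step 1: Identify the maximum value: max = 47
Step 2: Identify the minimum value: min = 6
Step 3: Range = max - min = 47 - 6 = 41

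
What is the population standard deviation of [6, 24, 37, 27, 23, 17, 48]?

12.5357

Step 1: Compute the mean: 26
Step 2: Sum of squared deviations from the mean: 1100
Step 3: Population variance = 1100 / 7 = 157.1429
Step 4: Standard deviation = sqrt(157.1429) = 12.5357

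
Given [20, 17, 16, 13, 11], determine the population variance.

9.84

Step 1: Compute the mean: (20 + 17 + 16 + 13 + 11) / 5 = 15.4
Step 2: Compute squared deviations from the mean:
  (20 - 15.4)^2 = 21.16
  (17 - 15.4)^2 = 2.56
  (16 - 15.4)^2 = 0.36
  (13 - 15.4)^2 = 5.76
  (11 - 15.4)^2 = 19.36
Step 3: Sum of squared deviations = 49.2
Step 4: Population variance = 49.2 / 5 = 9.84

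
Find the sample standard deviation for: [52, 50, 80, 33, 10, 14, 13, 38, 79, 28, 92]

28.9011

Step 1: Compute the mean: 44.4545
Step 2: Sum of squared deviations from the mean: 8352.7273
Step 3: Sample variance = 8352.7273 / 10 = 835.2727
Step 4: Standard deviation = sqrt(835.2727) = 28.9011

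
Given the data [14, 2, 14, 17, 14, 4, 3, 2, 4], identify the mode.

14

Step 1: Count the frequency of each value:
  2: appears 2 time(s)
  3: appears 1 time(s)
  4: appears 2 time(s)
  14: appears 3 time(s)
  17: appears 1 time(s)
Step 2: The value 14 appears most frequently (3 times).
Step 3: Mode = 14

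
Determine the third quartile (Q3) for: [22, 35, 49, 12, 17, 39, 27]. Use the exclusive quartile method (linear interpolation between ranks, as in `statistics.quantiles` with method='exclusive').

39

Step 1: Sort the data: [12, 17, 22, 27, 35, 39, 49]
Step 2: n = 7
Step 3: Using the exclusive quartile method:
  Q1 = 17
  Q2 (median) = 27
  Q3 = 39
  IQR = Q3 - Q1 = 39 - 17 = 22
Step 4: Q3 = 39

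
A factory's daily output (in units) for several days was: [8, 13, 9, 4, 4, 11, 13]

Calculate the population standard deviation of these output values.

3.5225

Step 1: Compute the mean: 8.8571
Step 2: Sum of squared deviations from the mean: 86.8571
Step 3: Population variance = 86.8571 / 7 = 12.4082
Step 4: Standard deviation = sqrt(12.4082) = 3.5225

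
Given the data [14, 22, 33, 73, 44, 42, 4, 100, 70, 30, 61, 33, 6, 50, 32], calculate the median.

33

Step 1: Sort the data in ascending order: [4, 6, 14, 22, 30, 32, 33, 33, 42, 44, 50, 61, 70, 73, 100]
Step 2: The number of values is n = 15.
Step 3: Since n is odd, the median is the middle value at position 8: 33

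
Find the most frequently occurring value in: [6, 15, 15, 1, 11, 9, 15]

15

Step 1: Count the frequency of each value:
  1: appears 1 time(s)
  6: appears 1 time(s)
  9: appears 1 time(s)
  11: appears 1 time(s)
  15: appears 3 time(s)
Step 2: The value 15 appears most frequently (3 times).
Step 3: Mode = 15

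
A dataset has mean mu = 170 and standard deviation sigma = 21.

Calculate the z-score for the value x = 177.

0.3333

Step 1: Recall the z-score formula: z = (x - mu) / sigma
Step 2: Substitute values: z = (177 - 170) / 21
Step 3: z = 7 / 21 = 0.3333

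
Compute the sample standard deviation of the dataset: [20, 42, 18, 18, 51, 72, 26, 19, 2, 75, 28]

23.5248

Step 1: Compute the mean: 33.7273
Step 2: Sum of squared deviations from the mean: 5534.1818
Step 3: Sample variance = 5534.1818 / 10 = 553.4182
Step 4: Standard deviation = sqrt(553.4182) = 23.5248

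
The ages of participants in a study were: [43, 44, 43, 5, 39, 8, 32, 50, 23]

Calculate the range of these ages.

45

Step 1: Identify the maximum value: max = 50
Step 2: Identify the minimum value: min = 5
Step 3: Range = max - min = 50 - 5 = 45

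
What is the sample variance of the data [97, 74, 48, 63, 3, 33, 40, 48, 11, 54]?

779.2111

Step 1: Compute the mean: (97 + 74 + 48 + 63 + 3 + 33 + 40 + 48 + 11 + 54) / 10 = 47.1
Step 2: Compute squared deviations from the mean:
  (97 - 47.1)^2 = 2490.01
  (74 - 47.1)^2 = 723.61
  (48 - 47.1)^2 = 0.81
  (63 - 47.1)^2 = 252.81
  (3 - 47.1)^2 = 1944.81
  (33 - 47.1)^2 = 198.81
  (40 - 47.1)^2 = 50.41
  (48 - 47.1)^2 = 0.81
  (11 - 47.1)^2 = 1303.21
  (54 - 47.1)^2 = 47.61
Step 3: Sum of squared deviations = 7012.9
Step 4: Sample variance = 7012.9 / 9 = 779.2111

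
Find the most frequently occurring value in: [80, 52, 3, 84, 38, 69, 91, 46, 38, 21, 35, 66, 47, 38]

38

Step 1: Count the frequency of each value:
  3: appears 1 time(s)
  21: appears 1 time(s)
  35: appears 1 time(s)
  38: appears 3 time(s)
  46: appears 1 time(s)
  47: appears 1 time(s)
  52: appears 1 time(s)
  66: appears 1 time(s)
  69: appears 1 time(s)
  80: appears 1 time(s)
  84: appears 1 time(s)
  91: appears 1 time(s)
Step 2: The value 38 appears most frequently (3 times).
Step 3: Mode = 38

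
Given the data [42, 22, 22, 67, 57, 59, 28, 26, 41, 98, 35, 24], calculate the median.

38

Step 1: Sort the data in ascending order: [22, 22, 24, 26, 28, 35, 41, 42, 57, 59, 67, 98]
Step 2: The number of values is n = 12.
Step 3: Since n is even, the median is the average of positions 6 and 7:
  Median = (35 + 41) / 2 = 38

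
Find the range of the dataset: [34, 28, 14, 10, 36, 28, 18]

26

Step 1: Identify the maximum value: max = 36
Step 2: Identify the minimum value: min = 10
Step 3: Range = max - min = 36 - 10 = 26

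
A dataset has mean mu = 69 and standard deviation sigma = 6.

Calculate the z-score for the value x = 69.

0

Step 1: Recall the z-score formula: z = (x - mu) / sigma
Step 2: Substitute values: z = (69 - 69) / 6
Step 3: z = 0 / 6 = 0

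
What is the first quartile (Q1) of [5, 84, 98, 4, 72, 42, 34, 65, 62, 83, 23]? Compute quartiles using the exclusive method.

23

Step 1: Sort the data: [4, 5, 23, 34, 42, 62, 65, 72, 83, 84, 98]
Step 2: n = 11
Step 3: Using the exclusive quartile method:
  Q1 = 23
  Q2 (median) = 62
  Q3 = 83
  IQR = Q3 - Q1 = 83 - 23 = 60
Step 4: Q1 = 23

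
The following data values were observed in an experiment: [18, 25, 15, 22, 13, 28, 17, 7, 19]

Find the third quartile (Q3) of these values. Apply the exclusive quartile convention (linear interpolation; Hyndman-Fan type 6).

23.5

Step 1: Sort the data: [7, 13, 15, 17, 18, 19, 22, 25, 28]
Step 2: n = 9
Step 3: Using the exclusive quartile method:
  Q1 = 14
  Q2 (median) = 18
  Q3 = 23.5
  IQR = Q3 - Q1 = 23.5 - 14 = 9.5
Step 4: Q3 = 23.5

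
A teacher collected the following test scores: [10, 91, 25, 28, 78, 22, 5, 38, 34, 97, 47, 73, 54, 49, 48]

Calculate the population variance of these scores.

731.84

Step 1: Compute the mean: (10 + 91 + 25 + 28 + 78 + 22 + 5 + 38 + 34 + 97 + 47 + 73 + 54 + 49 + 48) / 15 = 46.6
Step 2: Compute squared deviations from the mean:
  (10 - 46.6)^2 = 1339.56
  (91 - 46.6)^2 = 1971.36
  (25 - 46.6)^2 = 466.56
  (28 - 46.6)^2 = 345.96
  (78 - 46.6)^2 = 985.96
  (22 - 46.6)^2 = 605.16
  (5 - 46.6)^2 = 1730.56
  (38 - 46.6)^2 = 73.96
  (34 - 46.6)^2 = 158.76
  (97 - 46.6)^2 = 2540.16
  (47 - 46.6)^2 = 0.16
  (73 - 46.6)^2 = 696.96
  (54 - 46.6)^2 = 54.76
  (49 - 46.6)^2 = 5.76
  (48 - 46.6)^2 = 1.96
Step 3: Sum of squared deviations = 10977.6
Step 4: Population variance = 10977.6 / 15 = 731.84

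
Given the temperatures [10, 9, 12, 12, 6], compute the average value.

9.8

Step 1: Sum all values: 10 + 9 + 12 + 12 + 6 = 49
Step 2: Count the number of values: n = 5
Step 3: Mean = sum / n = 49 / 5 = 9.8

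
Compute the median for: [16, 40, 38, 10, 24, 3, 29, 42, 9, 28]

26

Step 1: Sort the data in ascending order: [3, 9, 10, 16, 24, 28, 29, 38, 40, 42]
Step 2: The number of values is n = 10.
Step 3: Since n is even, the median is the average of positions 5 and 6:
  Median = (24 + 28) / 2 = 26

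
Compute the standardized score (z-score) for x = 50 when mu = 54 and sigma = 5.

-0.8

Step 1: Recall the z-score formula: z = (x - mu) / sigma
Step 2: Substitute values: z = (50 - 54) / 5
Step 3: z = -4 / 5 = -0.8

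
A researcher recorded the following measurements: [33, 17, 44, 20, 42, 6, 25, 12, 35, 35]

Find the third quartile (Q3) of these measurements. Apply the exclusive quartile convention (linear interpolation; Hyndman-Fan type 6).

36.75

Step 1: Sort the data: [6, 12, 17, 20, 25, 33, 35, 35, 42, 44]
Step 2: n = 10
Step 3: Using the exclusive quartile method:
  Q1 = 15.75
  Q2 (median) = 29
  Q3 = 36.75
  IQR = Q3 - Q1 = 36.75 - 15.75 = 21
Step 4: Q3 = 36.75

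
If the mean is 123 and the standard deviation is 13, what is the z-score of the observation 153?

2.3077

Step 1: Recall the z-score formula: z = (x - mu) / sigma
Step 2: Substitute values: z = (153 - 123) / 13
Step 3: z = 30 / 13 = 2.3077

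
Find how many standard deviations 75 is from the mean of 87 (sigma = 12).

-1

Step 1: Recall the z-score formula: z = (x - mu) / sigma
Step 2: Substitute values: z = (75 - 87) / 12
Step 3: z = -12 / 12 = -1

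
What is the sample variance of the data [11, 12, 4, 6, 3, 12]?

17.2

Step 1: Compute the mean: (11 + 12 + 4 + 6 + 3 + 12) / 6 = 8
Step 2: Compute squared deviations from the mean:
  (11 - 8)^2 = 9
  (12 - 8)^2 = 16
  (4 - 8)^2 = 16
  (6 - 8)^2 = 4
  (3 - 8)^2 = 25
  (12 - 8)^2 = 16
Step 3: Sum of squared deviations = 86
Step 4: Sample variance = 86 / 5 = 17.2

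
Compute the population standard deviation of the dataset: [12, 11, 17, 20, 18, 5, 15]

4.7208

Step 1: Compute the mean: 14
Step 2: Sum of squared deviations from the mean: 156
Step 3: Population variance = 156 / 7 = 22.2857
Step 4: Standard deviation = sqrt(22.2857) = 4.7208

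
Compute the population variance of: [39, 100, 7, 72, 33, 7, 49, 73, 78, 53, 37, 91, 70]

799.787

Step 1: Compute the mean: (39 + 100 + 7 + 72 + 33 + 7 + 49 + 73 + 78 + 53 + 37 + 91 + 70) / 13 = 54.5385
Step 2: Compute squared deviations from the mean:
  (39 - 54.5385)^2 = 241.4438
  (100 - 54.5385)^2 = 2066.7515
  (7 - 54.5385)^2 = 2259.9053
  (72 - 54.5385)^2 = 304.9053
  (33 - 54.5385)^2 = 463.9053
  (7 - 54.5385)^2 = 2259.9053
  (49 - 54.5385)^2 = 30.6746
  (73 - 54.5385)^2 = 340.8284
  (78 - 54.5385)^2 = 550.4438
  (53 - 54.5385)^2 = 2.3669
  (37 - 54.5385)^2 = 307.5976
  (91 - 54.5385)^2 = 1329.4438
  (70 - 54.5385)^2 = 239.0592
Step 3: Sum of squared deviations = 10397.2308
Step 4: Population variance = 10397.2308 / 13 = 799.787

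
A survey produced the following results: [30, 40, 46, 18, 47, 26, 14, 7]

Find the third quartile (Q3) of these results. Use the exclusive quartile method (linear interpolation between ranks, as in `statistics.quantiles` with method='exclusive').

44.5

Step 1: Sort the data: [7, 14, 18, 26, 30, 40, 46, 47]
Step 2: n = 8
Step 3: Using the exclusive quartile method:
  Q1 = 15
  Q2 (median) = 28
  Q3 = 44.5
  IQR = Q3 - Q1 = 44.5 - 15 = 29.5
Step 4: Q3 = 44.5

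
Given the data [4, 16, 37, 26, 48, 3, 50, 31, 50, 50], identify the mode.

50

Step 1: Count the frequency of each value:
  3: appears 1 time(s)
  4: appears 1 time(s)
  16: appears 1 time(s)
  26: appears 1 time(s)
  31: appears 1 time(s)
  37: appears 1 time(s)
  48: appears 1 time(s)
  50: appears 3 time(s)
Step 2: The value 50 appears most frequently (3 times).
Step 3: Mode = 50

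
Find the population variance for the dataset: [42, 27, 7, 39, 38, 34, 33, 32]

104.75

Step 1: Compute the mean: (42 + 27 + 7 + 39 + 38 + 34 + 33 + 32) / 8 = 31.5
Step 2: Compute squared deviations from the mean:
  (42 - 31.5)^2 = 110.25
  (27 - 31.5)^2 = 20.25
  (7 - 31.5)^2 = 600.25
  (39 - 31.5)^2 = 56.25
  (38 - 31.5)^2 = 42.25
  (34 - 31.5)^2 = 6.25
  (33 - 31.5)^2 = 2.25
  (32 - 31.5)^2 = 0.25
Step 3: Sum of squared deviations = 838
Step 4: Population variance = 838 / 8 = 104.75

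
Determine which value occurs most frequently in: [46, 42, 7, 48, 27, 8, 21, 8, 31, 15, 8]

8

Step 1: Count the frequency of each value:
  7: appears 1 time(s)
  8: appears 3 time(s)
  15: appears 1 time(s)
  21: appears 1 time(s)
  27: appears 1 time(s)
  31: appears 1 time(s)
  42: appears 1 time(s)
  46: appears 1 time(s)
  48: appears 1 time(s)
Step 2: The value 8 appears most frequently (3 times).
Step 3: Mode = 8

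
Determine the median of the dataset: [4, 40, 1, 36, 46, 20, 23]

23

Step 1: Sort the data in ascending order: [1, 4, 20, 23, 36, 40, 46]
Step 2: The number of values is n = 7.
Step 3: Since n is odd, the median is the middle value at position 4: 23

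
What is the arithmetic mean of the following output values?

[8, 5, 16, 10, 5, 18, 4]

9.4286

Step 1: Sum all values: 8 + 5 + 16 + 10 + 5 + 18 + 4 = 66
Step 2: Count the number of values: n = 7
Step 3: Mean = sum / n = 66 / 7 = 9.4286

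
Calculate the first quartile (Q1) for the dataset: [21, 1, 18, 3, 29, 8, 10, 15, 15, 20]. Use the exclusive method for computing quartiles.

6.75

Step 1: Sort the data: [1, 3, 8, 10, 15, 15, 18, 20, 21, 29]
Step 2: n = 10
Step 3: Using the exclusive quartile method:
  Q1 = 6.75
  Q2 (median) = 15
  Q3 = 20.25
  IQR = Q3 - Q1 = 20.25 - 6.75 = 13.5
Step 4: Q1 = 6.75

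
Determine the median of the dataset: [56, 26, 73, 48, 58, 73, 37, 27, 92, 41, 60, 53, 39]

53

Step 1: Sort the data in ascending order: [26, 27, 37, 39, 41, 48, 53, 56, 58, 60, 73, 73, 92]
Step 2: The number of values is n = 13.
Step 3: Since n is odd, the median is the middle value at position 7: 53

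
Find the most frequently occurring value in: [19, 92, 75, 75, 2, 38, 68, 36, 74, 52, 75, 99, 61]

75

Step 1: Count the frequency of each value:
  2: appears 1 time(s)
  19: appears 1 time(s)
  36: appears 1 time(s)
  38: appears 1 time(s)
  52: appears 1 time(s)
  61: appears 1 time(s)
  68: appears 1 time(s)
  74: appears 1 time(s)
  75: appears 3 time(s)
  92: appears 1 time(s)
  99: appears 1 time(s)
Step 2: The value 75 appears most frequently (3 times).
Step 3: Mode = 75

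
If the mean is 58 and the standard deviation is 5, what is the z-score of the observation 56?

-0.4

Step 1: Recall the z-score formula: z = (x - mu) / sigma
Step 2: Substitute values: z = (56 - 58) / 5
Step 3: z = -2 / 5 = -0.4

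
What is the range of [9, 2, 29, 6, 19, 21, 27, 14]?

27

Step 1: Identify the maximum value: max = 29
Step 2: Identify the minimum value: min = 2
Step 3: Range = max - min = 29 - 2 = 27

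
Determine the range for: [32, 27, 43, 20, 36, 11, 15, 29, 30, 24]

32

Step 1: Identify the maximum value: max = 43
Step 2: Identify the minimum value: min = 11
Step 3: Range = max - min = 43 - 11 = 32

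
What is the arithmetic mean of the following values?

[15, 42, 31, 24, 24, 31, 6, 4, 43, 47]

26.7

Step 1: Sum all values: 15 + 42 + 31 + 24 + 24 + 31 + 6 + 4 + 43 + 47 = 267
Step 2: Count the number of values: n = 10
Step 3: Mean = sum / n = 267 / 10 = 26.7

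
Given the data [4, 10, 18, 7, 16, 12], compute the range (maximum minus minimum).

14

Step 1: Identify the maximum value: max = 18
Step 2: Identify the minimum value: min = 4
Step 3: Range = max - min = 18 - 4 = 14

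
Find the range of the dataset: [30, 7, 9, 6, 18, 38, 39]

33

Step 1: Identify the maximum value: max = 39
Step 2: Identify the minimum value: min = 6
Step 3: Range = max - min = 39 - 6 = 33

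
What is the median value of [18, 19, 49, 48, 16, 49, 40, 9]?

29.5

Step 1: Sort the data in ascending order: [9, 16, 18, 19, 40, 48, 49, 49]
Step 2: The number of values is n = 8.
Step 3: Since n is even, the median is the average of positions 4 and 5:
  Median = (19 + 40) / 2 = 29.5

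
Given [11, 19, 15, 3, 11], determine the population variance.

28.16

Step 1: Compute the mean: (11 + 19 + 15 + 3 + 11) / 5 = 11.8
Step 2: Compute squared deviations from the mean:
  (11 - 11.8)^2 = 0.64
  (19 - 11.8)^2 = 51.84
  (15 - 11.8)^2 = 10.24
  (3 - 11.8)^2 = 77.44
  (11 - 11.8)^2 = 0.64
Step 3: Sum of squared deviations = 140.8
Step 4: Population variance = 140.8 / 5 = 28.16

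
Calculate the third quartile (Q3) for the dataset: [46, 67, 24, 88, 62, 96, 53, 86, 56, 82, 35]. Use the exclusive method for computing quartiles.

86

Step 1: Sort the data: [24, 35, 46, 53, 56, 62, 67, 82, 86, 88, 96]
Step 2: n = 11
Step 3: Using the exclusive quartile method:
  Q1 = 46
  Q2 (median) = 62
  Q3 = 86
  IQR = Q3 - Q1 = 86 - 46 = 40
Step 4: Q3 = 86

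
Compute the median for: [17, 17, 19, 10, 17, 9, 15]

17

Step 1: Sort the data in ascending order: [9, 10, 15, 17, 17, 17, 19]
Step 2: The number of values is n = 7.
Step 3: Since n is odd, the median is the middle value at position 4: 17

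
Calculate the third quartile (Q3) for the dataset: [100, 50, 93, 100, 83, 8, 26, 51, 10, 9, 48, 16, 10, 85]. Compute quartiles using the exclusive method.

87

Step 1: Sort the data: [8, 9, 10, 10, 16, 26, 48, 50, 51, 83, 85, 93, 100, 100]
Step 2: n = 14
Step 3: Using the exclusive quartile method:
  Q1 = 10
  Q2 (median) = 49
  Q3 = 87
  IQR = Q3 - Q1 = 87 - 10 = 77
Step 4: Q3 = 87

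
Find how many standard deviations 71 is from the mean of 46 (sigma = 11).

2.2727

Step 1: Recall the z-score formula: z = (x - mu) / sigma
Step 2: Substitute values: z = (71 - 46) / 11
Step 3: z = 25 / 11 = 2.2727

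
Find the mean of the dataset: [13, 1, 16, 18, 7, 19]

12.3333

Step 1: Sum all values: 13 + 1 + 16 + 18 + 7 + 19 = 74
Step 2: Count the number of values: n = 6
Step 3: Mean = sum / n = 74 / 6 = 12.3333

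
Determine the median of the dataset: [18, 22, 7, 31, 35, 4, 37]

22

Step 1: Sort the data in ascending order: [4, 7, 18, 22, 31, 35, 37]
Step 2: The number of values is n = 7.
Step 3: Since n is odd, the median is the middle value at position 4: 22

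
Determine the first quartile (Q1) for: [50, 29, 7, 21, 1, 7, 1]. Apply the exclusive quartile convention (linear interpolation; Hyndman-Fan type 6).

1

Step 1: Sort the data: [1, 1, 7, 7, 21, 29, 50]
Step 2: n = 7
Step 3: Using the exclusive quartile method:
  Q1 = 1
  Q2 (median) = 7
  Q3 = 29
  IQR = Q3 - Q1 = 29 - 1 = 28
Step 4: Q1 = 1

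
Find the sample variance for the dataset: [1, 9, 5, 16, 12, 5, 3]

28.2381

Step 1: Compute the mean: (1 + 9 + 5 + 16 + 12 + 5 + 3) / 7 = 7.2857
Step 2: Compute squared deviations from the mean:
  (1 - 7.2857)^2 = 39.5102
  (9 - 7.2857)^2 = 2.9388
  (5 - 7.2857)^2 = 5.2245
  (16 - 7.2857)^2 = 75.9388
  (12 - 7.2857)^2 = 22.2245
  (5 - 7.2857)^2 = 5.2245
  (3 - 7.2857)^2 = 18.3673
Step 3: Sum of squared deviations = 169.4286
Step 4: Sample variance = 169.4286 / 6 = 28.2381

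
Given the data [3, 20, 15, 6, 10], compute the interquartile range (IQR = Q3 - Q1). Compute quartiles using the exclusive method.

13

Step 1: Sort the data: [3, 6, 10, 15, 20]
Step 2: n = 5
Step 3: Using the exclusive quartile method:
  Q1 = 4.5
  Q2 (median) = 10
  Q3 = 17.5
  IQR = Q3 - Q1 = 17.5 - 4.5 = 13
Step 4: IQR = 13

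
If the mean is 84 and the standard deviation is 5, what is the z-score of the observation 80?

-0.8

Step 1: Recall the z-score formula: z = (x - mu) / sigma
Step 2: Substitute values: z = (80 - 84) / 5
Step 3: z = -4 / 5 = -0.8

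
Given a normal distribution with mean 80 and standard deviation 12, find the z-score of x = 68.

-1

Step 1: Recall the z-score formula: z = (x - mu) / sigma
Step 2: Substitute values: z = (68 - 80) / 12
Step 3: z = -12 / 12 = -1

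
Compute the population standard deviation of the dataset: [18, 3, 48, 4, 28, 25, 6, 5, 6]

14.4794

Step 1: Compute the mean: 15.8889
Step 2: Sum of squared deviations from the mean: 1886.8889
Step 3: Population variance = 1886.8889 / 9 = 209.6543
Step 4: Standard deviation = sqrt(209.6543) = 14.4794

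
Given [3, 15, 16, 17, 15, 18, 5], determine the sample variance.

36.9048

Step 1: Compute the mean: (3 + 15 + 16 + 17 + 15 + 18 + 5) / 7 = 12.7143
Step 2: Compute squared deviations from the mean:
  (3 - 12.7143)^2 = 94.3673
  (15 - 12.7143)^2 = 5.2245
  (16 - 12.7143)^2 = 10.7959
  (17 - 12.7143)^2 = 18.3673
  (15 - 12.7143)^2 = 5.2245
  (18 - 12.7143)^2 = 27.9388
  (5 - 12.7143)^2 = 59.5102
Step 3: Sum of squared deviations = 221.4286
Step 4: Sample variance = 221.4286 / 6 = 36.9048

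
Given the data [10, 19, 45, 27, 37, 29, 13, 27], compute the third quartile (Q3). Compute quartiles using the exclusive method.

35

Step 1: Sort the data: [10, 13, 19, 27, 27, 29, 37, 45]
Step 2: n = 8
Step 3: Using the exclusive quartile method:
  Q1 = 14.5
  Q2 (median) = 27
  Q3 = 35
  IQR = Q3 - Q1 = 35 - 14.5 = 20.5
Step 4: Q3 = 35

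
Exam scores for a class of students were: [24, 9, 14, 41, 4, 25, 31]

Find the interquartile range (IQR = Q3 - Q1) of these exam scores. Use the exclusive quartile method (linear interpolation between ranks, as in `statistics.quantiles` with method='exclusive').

22

Step 1: Sort the data: [4, 9, 14, 24, 25, 31, 41]
Step 2: n = 7
Step 3: Using the exclusive quartile method:
  Q1 = 9
  Q2 (median) = 24
  Q3 = 31
  IQR = Q3 - Q1 = 31 - 9 = 22
Step 4: IQR = 22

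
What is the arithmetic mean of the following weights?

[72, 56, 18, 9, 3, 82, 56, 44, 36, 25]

40.1

Step 1: Sum all values: 72 + 56 + 18 + 9 + 3 + 82 + 56 + 44 + 36 + 25 = 401
Step 2: Count the number of values: n = 10
Step 3: Mean = sum / n = 401 / 10 = 40.1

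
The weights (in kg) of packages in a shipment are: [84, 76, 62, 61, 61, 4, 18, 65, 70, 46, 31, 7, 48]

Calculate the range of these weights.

80

Step 1: Identify the maximum value: max = 84
Step 2: Identify the minimum value: min = 4
Step 3: Range = max - min = 84 - 4 = 80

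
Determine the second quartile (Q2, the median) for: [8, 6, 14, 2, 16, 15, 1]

8

Step 1: Sort the data: [1, 2, 6, 8, 14, 15, 16]
Step 2: n = 7
Step 3: Q2 is the median. Since n is odd, it is the middle value at position 4: 8
Step 4: Q2 = 8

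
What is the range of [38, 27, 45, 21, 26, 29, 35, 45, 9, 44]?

36

Step 1: Identify the maximum value: max = 45
Step 2: Identify the minimum value: min = 9
Step 3: Range = max - min = 45 - 9 = 36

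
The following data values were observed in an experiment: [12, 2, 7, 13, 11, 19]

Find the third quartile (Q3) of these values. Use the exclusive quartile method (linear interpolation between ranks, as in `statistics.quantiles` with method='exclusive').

14.5

Step 1: Sort the data: [2, 7, 11, 12, 13, 19]
Step 2: n = 6
Step 3: Using the exclusive quartile method:
  Q1 = 5.75
  Q2 (median) = 11.5
  Q3 = 14.5
  IQR = Q3 - Q1 = 14.5 - 5.75 = 8.75
Step 4: Q3 = 14.5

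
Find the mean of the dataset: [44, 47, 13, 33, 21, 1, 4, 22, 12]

21.8889

Step 1: Sum all values: 44 + 47 + 13 + 33 + 21 + 1 + 4 + 22 + 12 = 197
Step 2: Count the number of values: n = 9
Step 3: Mean = sum / n = 197 / 9 = 21.8889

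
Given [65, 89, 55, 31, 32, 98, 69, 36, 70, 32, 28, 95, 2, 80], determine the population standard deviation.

28.3772

Step 1: Compute the mean: 55.8571
Step 2: Sum of squared deviations from the mean: 11273.7143
Step 3: Population variance = 11273.7143 / 14 = 805.2653
Step 4: Standard deviation = sqrt(805.2653) = 28.3772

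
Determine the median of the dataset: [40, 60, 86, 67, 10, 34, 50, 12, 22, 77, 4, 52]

45

Step 1: Sort the data in ascending order: [4, 10, 12, 22, 34, 40, 50, 52, 60, 67, 77, 86]
Step 2: The number of values is n = 12.
Step 3: Since n is even, the median is the average of positions 6 and 7:
  Median = (40 + 50) / 2 = 45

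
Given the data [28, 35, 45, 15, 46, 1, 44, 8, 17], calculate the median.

28

Step 1: Sort the data in ascending order: [1, 8, 15, 17, 28, 35, 44, 45, 46]
Step 2: The number of values is n = 9.
Step 3: Since n is odd, the median is the middle value at position 5: 28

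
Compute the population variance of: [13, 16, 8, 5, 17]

21.36

Step 1: Compute the mean: (13 + 16 + 8 + 5 + 17) / 5 = 11.8
Step 2: Compute squared deviations from the mean:
  (13 - 11.8)^2 = 1.44
  (16 - 11.8)^2 = 17.64
  (8 - 11.8)^2 = 14.44
  (5 - 11.8)^2 = 46.24
  (17 - 11.8)^2 = 27.04
Step 3: Sum of squared deviations = 106.8
Step 4: Population variance = 106.8 / 5 = 21.36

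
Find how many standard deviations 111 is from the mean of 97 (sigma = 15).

0.9333

Step 1: Recall the z-score formula: z = (x - mu) / sigma
Step 2: Substitute values: z = (111 - 97) / 15
Step 3: z = 14 / 15 = 0.9333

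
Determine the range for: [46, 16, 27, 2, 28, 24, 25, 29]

44

Step 1: Identify the maximum value: max = 46
Step 2: Identify the minimum value: min = 2
Step 3: Range = max - min = 46 - 2 = 44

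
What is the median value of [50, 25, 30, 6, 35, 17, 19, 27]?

26

Step 1: Sort the data in ascending order: [6, 17, 19, 25, 27, 30, 35, 50]
Step 2: The number of values is n = 8.
Step 3: Since n is even, the median is the average of positions 4 and 5:
  Median = (25 + 27) / 2 = 26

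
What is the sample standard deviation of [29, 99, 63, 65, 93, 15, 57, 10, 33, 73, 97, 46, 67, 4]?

31.8907

Step 1: Compute the mean: 53.6429
Step 2: Sum of squared deviations from the mean: 13221.2143
Step 3: Sample variance = 13221.2143 / 13 = 1017.0165
Step 4: Standard deviation = sqrt(1017.0165) = 31.8907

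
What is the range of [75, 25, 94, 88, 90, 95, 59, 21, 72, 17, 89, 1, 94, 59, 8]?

94

Step 1: Identify the maximum value: max = 95
Step 2: Identify the minimum value: min = 1
Step 3: Range = max - min = 95 - 1 = 94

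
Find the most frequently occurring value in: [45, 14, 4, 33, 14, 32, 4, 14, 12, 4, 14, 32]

14

Step 1: Count the frequency of each value:
  4: appears 3 time(s)
  12: appears 1 time(s)
  14: appears 4 time(s)
  32: appears 2 time(s)
  33: appears 1 time(s)
  45: appears 1 time(s)
Step 2: The value 14 appears most frequently (4 times).
Step 3: Mode = 14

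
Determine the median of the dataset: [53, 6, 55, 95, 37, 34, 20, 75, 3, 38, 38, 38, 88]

38

Step 1: Sort the data in ascending order: [3, 6, 20, 34, 37, 38, 38, 38, 53, 55, 75, 88, 95]
Step 2: The number of values is n = 13.
Step 3: Since n is odd, the median is the middle value at position 7: 38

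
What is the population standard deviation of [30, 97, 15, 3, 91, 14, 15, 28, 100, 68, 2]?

37.1348

Step 1: Compute the mean: 42.0909
Step 2: Sum of squared deviations from the mean: 15168.9091
Step 3: Population variance = 15168.9091 / 11 = 1378.9917
Step 4: Standard deviation = sqrt(1378.9917) = 37.1348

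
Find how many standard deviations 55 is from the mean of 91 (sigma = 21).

-1.7143

Step 1: Recall the z-score formula: z = (x - mu) / sigma
Step 2: Substitute values: z = (55 - 91) / 21
Step 3: z = -36 / 21 = -1.7143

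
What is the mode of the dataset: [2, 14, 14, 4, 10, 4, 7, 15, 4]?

4

Step 1: Count the frequency of each value:
  2: appears 1 time(s)
  4: appears 3 time(s)
  7: appears 1 time(s)
  10: appears 1 time(s)
  14: appears 2 time(s)
  15: appears 1 time(s)
Step 2: The value 4 appears most frequently (3 times).
Step 3: Mode = 4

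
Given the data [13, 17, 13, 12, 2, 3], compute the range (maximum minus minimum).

15

Step 1: Identify the maximum value: max = 17
Step 2: Identify the minimum value: min = 2
Step 3: Range = max - min = 17 - 2 = 15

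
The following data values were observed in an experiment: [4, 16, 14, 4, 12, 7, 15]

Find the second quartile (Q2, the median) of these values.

12

Step 1: Sort the data: [4, 4, 7, 12, 14, 15, 16]
Step 2: n = 7
Step 3: Q2 is the median. Since n is odd, it is the middle value at position 4: 12
Step 4: Q2 = 12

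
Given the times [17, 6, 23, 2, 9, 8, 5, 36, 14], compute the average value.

13.3333

Step 1: Sum all values: 17 + 6 + 23 + 2 + 9 + 8 + 5 + 36 + 14 = 120
Step 2: Count the number of values: n = 9
Step 3: Mean = sum / n = 120 / 9 = 13.3333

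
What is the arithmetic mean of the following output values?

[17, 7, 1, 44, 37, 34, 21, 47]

26

Step 1: Sum all values: 17 + 7 + 1 + 44 + 37 + 34 + 21 + 47 = 208
Step 2: Count the number of values: n = 8
Step 3: Mean = sum / n = 208 / 8 = 26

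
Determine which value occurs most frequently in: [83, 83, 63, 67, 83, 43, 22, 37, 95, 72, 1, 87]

83

Step 1: Count the frequency of each value:
  1: appears 1 time(s)
  22: appears 1 time(s)
  37: appears 1 time(s)
  43: appears 1 time(s)
  63: appears 1 time(s)
  67: appears 1 time(s)
  72: appears 1 time(s)
  83: appears 3 time(s)
  87: appears 1 time(s)
  95: appears 1 time(s)
Step 2: The value 83 appears most frequently (3 times).
Step 3: Mode = 83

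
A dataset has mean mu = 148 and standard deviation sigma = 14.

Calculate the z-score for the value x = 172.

1.7143

Step 1: Recall the z-score formula: z = (x - mu) / sigma
Step 2: Substitute values: z = (172 - 148) / 14
Step 3: z = 24 / 14 = 1.7143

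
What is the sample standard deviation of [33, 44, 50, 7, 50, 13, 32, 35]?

15.9463

Step 1: Compute the mean: 33
Step 2: Sum of squared deviations from the mean: 1780
Step 3: Sample variance = 1780 / 7 = 254.2857
Step 4: Standard deviation = sqrt(254.2857) = 15.9463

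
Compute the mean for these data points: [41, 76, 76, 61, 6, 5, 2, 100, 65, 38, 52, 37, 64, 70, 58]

50.0667

Step 1: Sum all values: 41 + 76 + 76 + 61 + 6 + 5 + 2 + 100 + 65 + 38 + 52 + 37 + 64 + 70 + 58 = 751
Step 2: Count the number of values: n = 15
Step 3: Mean = sum / n = 751 / 15 = 50.0667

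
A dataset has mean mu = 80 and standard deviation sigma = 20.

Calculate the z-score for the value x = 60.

-1

Step 1: Recall the z-score formula: z = (x - mu) / sigma
Step 2: Substitute values: z = (60 - 80) / 20
Step 3: z = -20 / 20 = -1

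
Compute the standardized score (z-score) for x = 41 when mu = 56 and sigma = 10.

-1.5

Step 1: Recall the z-score formula: z = (x - mu) / sigma
Step 2: Substitute values: z = (41 - 56) / 10
Step 3: z = -15 / 10 = -1.5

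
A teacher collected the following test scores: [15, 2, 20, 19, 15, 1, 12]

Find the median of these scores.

15

Step 1: Sort the data in ascending order: [1, 2, 12, 15, 15, 19, 20]
Step 2: The number of values is n = 7.
Step 3: Since n is odd, the median is the middle value at position 4: 15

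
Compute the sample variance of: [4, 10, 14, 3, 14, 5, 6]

21.6667

Step 1: Compute the mean: (4 + 10 + 14 + 3 + 14 + 5 + 6) / 7 = 8
Step 2: Compute squared deviations from the mean:
  (4 - 8)^2 = 16
  (10 - 8)^2 = 4
  (14 - 8)^2 = 36
  (3 - 8)^2 = 25
  (14 - 8)^2 = 36
  (5 - 8)^2 = 9
  (6 - 8)^2 = 4
Step 3: Sum of squared deviations = 130
Step 4: Sample variance = 130 / 6 = 21.6667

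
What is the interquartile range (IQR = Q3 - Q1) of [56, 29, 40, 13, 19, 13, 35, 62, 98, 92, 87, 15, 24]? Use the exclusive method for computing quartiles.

57.5

Step 1: Sort the data: [13, 13, 15, 19, 24, 29, 35, 40, 56, 62, 87, 92, 98]
Step 2: n = 13
Step 3: Using the exclusive quartile method:
  Q1 = 17
  Q2 (median) = 35
  Q3 = 74.5
  IQR = Q3 - Q1 = 74.5 - 17 = 57.5
Step 4: IQR = 57.5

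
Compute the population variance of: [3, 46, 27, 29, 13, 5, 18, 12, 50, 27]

229.6

Step 1: Compute the mean: (3 + 46 + 27 + 29 + 13 + 5 + 18 + 12 + 50 + 27) / 10 = 23
Step 2: Compute squared deviations from the mean:
  (3 - 23)^2 = 400
  (46 - 23)^2 = 529
  (27 - 23)^2 = 16
  (29 - 23)^2 = 36
  (13 - 23)^2 = 100
  (5 - 23)^2 = 324
  (18 - 23)^2 = 25
  (12 - 23)^2 = 121
  (50 - 23)^2 = 729
  (27 - 23)^2 = 16
Step 3: Sum of squared deviations = 2296
Step 4: Population variance = 2296 / 10 = 229.6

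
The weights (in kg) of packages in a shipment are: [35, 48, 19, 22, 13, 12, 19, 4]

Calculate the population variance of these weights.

170.75

Step 1: Compute the mean: (35 + 48 + 19 + 22 + 13 + 12 + 19 + 4) / 8 = 21.5
Step 2: Compute squared deviations from the mean:
  (35 - 21.5)^2 = 182.25
  (48 - 21.5)^2 = 702.25
  (19 - 21.5)^2 = 6.25
  (22 - 21.5)^2 = 0.25
  (13 - 21.5)^2 = 72.25
  (12 - 21.5)^2 = 90.25
  (19 - 21.5)^2 = 6.25
  (4 - 21.5)^2 = 306.25
Step 3: Sum of squared deviations = 1366
Step 4: Population variance = 1366 / 8 = 170.75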